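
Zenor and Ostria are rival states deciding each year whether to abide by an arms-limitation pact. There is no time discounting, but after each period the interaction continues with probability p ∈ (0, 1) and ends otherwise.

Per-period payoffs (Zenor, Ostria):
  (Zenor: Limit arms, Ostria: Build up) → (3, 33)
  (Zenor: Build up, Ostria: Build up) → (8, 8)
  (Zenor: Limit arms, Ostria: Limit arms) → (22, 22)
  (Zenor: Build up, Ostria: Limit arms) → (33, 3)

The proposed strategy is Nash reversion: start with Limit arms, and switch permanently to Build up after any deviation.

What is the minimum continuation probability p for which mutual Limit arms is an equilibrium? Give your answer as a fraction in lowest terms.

Expected cooperation value is 22 + p·22 + p²·22 + … = 22/(1−p); deviation gives 33 + p·8/(1−p).
22 ≥ 33(1−p) + 8p ⇒ 25p ≥ 11 ⇒ p ≥ 11/25.

11/25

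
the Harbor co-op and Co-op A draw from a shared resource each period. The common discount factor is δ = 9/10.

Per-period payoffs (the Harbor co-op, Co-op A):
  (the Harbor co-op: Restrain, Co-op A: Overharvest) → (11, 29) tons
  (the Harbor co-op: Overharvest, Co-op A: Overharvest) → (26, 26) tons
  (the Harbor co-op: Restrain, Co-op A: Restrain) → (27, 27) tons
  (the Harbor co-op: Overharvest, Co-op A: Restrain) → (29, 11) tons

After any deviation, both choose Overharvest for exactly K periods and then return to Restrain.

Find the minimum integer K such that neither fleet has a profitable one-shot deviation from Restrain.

3

No profitable deviation requires (27−26)(δ+…+δ^K) ≥ 29−27, i.e. δ+…+δ^K ≥ 2 ≈ 2.0000.
With δ = 9/10, the partial sums are K=1: 0.9000, K=2: 1.7100, K=3: 2.4390.
K = 3 is the first length at which the sum reaches 2.0000.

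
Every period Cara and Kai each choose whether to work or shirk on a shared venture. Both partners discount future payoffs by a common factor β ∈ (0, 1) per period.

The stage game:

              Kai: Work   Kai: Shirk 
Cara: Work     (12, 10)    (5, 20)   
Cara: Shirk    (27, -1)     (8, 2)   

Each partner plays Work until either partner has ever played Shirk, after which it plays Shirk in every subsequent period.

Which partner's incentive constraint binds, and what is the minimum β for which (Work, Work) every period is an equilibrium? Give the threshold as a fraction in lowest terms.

Cara's threshold: (27−12)/(27−8) = 15/19.
Kai's threshold: (20−10)/(20−2) = 5/9.
15/19 > 5/9, so Cara binds and β* = 15/19.

Cara; β ≥ 15/19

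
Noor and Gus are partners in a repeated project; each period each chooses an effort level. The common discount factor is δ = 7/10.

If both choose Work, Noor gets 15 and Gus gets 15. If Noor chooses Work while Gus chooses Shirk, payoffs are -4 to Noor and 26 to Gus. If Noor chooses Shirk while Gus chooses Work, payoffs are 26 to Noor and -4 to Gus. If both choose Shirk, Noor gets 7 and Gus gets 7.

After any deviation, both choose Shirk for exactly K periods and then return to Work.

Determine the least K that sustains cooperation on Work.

IC: δ(1−δ^K)/(1−δ) ≥ (26−15)/(15−7) = 11/8.
With δ = 7/10: need 1 − δ^K ≥ 11/8·(1−7/10)/(7/10), i.e. δ^K ≤ 0.4107.
Since (7/10)^2 = 0.4900 and (7/10)^3 = 0.3430, the smallest such K is 3.

3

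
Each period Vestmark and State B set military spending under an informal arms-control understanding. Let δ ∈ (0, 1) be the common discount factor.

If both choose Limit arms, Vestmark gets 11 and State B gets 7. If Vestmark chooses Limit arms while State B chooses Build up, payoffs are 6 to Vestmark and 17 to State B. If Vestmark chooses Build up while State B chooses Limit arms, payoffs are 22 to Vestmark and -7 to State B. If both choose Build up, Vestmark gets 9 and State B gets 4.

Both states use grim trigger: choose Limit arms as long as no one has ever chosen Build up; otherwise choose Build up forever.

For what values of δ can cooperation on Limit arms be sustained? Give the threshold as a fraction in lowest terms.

For Vestmark: deviation gain 22−11 = 11, per-period punishment loss 11−9 = 2. IC gives δ ≥ 11/13.
For State B: gain 10, loss 3 per period, so δ ≥ 10/13.
The tighter constraint is Vestmark's, so cooperation needs δ ≥ 11/13.

11/13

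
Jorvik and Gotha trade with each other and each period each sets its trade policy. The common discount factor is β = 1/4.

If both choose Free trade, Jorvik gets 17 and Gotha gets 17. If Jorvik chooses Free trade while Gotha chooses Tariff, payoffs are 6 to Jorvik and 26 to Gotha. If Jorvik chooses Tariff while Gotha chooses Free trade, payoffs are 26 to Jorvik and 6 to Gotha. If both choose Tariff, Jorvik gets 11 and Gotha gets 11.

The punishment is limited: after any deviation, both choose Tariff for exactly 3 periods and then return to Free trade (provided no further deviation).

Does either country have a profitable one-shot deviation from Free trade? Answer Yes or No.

Yes

A one-shot deviation gives 26 now, then 11 for 3 periods, then back to 17.
Gain from deviating: (26−17) today; loss: (17−11) in each of the next 3 periods.
No-deviation condition: (17−11)(β+…+β^3) ≥ 26−17, i.e. β+…+β^3 ≥ 3/2.
At β = 1/4: β+…+β^3 = 0.3281 < 1.5000.
So cooperation is not sustainable.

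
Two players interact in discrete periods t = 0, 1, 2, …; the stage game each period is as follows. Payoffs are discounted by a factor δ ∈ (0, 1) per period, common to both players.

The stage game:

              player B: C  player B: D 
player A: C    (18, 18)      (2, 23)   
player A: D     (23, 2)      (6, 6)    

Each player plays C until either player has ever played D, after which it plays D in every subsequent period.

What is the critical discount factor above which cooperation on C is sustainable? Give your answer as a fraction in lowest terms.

Cooperation forever yields 18 each period: 18/(1−δ).
Deviating yields 23 once, then 6 forever: 23 + 6δ/(1−δ).
No profitable deviation requires 18/(1−δ) ≥ 23 + 6δ/(1−δ).
Multiplying by (1−δ): 18 ≥ 23(1−δ) + 6δ = 23 − 17δ.
So 17δ ≥ 5, i.e. δ ≥ 5/17.

5/17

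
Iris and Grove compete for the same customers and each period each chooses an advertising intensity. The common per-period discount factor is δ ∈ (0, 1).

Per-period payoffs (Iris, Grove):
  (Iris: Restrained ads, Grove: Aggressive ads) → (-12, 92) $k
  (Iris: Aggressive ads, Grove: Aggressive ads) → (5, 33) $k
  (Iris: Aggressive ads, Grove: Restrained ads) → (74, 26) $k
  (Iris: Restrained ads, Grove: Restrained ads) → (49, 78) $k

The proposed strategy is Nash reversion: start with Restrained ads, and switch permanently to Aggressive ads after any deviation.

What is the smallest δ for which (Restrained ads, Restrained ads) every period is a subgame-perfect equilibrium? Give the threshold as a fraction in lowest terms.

Iris: cooperation gives 49 each period; deviation gives 74 once then 5 forever.
  49/(1−δ) ≥ 74 + 5δ/(1−δ) ⇒ δ ≥ 25/69.
Grove: cooperation gives 78 each period; deviation gives 92 once then 33 forever.
  δ ≥ 14/59.
Both must hold, so the binding constraint is Iris's: δ ≥ 25/69.

25/69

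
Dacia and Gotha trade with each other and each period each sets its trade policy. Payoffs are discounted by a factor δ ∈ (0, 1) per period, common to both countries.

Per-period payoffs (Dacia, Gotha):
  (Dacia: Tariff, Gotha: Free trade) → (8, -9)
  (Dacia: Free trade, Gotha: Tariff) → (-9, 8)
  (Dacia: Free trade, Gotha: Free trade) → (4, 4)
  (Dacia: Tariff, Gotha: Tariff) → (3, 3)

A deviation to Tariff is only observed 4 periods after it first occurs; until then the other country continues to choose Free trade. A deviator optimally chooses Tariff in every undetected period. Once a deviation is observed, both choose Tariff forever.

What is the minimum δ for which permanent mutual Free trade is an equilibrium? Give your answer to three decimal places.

0.946

The best deviation is to choose Tariff for all 4 undetected periods, earning 8 each, then 3 forever once detected.
Deviation value: 8(1−δ^4)/(1−δ) + 3δ^4/(1−δ); cooperation value: 4/(1−δ).
IC: 4 ≥ 8(1−δ^4) + 3δ^4 = 8 − 5δ^4.
So δ^4 ≥ 4/5, giving δ ≥ (4/5)^(1/4) ≈ 0.946.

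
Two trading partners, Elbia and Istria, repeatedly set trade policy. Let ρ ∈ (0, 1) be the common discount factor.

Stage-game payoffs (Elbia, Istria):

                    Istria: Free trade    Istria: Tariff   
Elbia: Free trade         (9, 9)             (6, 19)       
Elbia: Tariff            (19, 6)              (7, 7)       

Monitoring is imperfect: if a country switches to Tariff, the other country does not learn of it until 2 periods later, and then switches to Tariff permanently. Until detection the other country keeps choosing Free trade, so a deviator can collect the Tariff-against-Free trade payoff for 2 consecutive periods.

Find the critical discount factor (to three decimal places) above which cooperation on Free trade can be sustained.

0.913

Deviating for the 2 undetected periods gains 19−9 = 10 per period over cooperation, then loses 9−7 = 2 per period forever once punishment starts.
Gain: 10(1 + ρ + … + ρ^1); loss: 2·ρ^2/(1−ρ).
No profitable deviation ⇔ 10(1−ρ^2) ≤ 2·ρ^2, i.e. ρ^2 ≥ 10/(10+2) = 5/6.
Hence ρ ≥ (5/6)^(1/2) ≈ 0.913.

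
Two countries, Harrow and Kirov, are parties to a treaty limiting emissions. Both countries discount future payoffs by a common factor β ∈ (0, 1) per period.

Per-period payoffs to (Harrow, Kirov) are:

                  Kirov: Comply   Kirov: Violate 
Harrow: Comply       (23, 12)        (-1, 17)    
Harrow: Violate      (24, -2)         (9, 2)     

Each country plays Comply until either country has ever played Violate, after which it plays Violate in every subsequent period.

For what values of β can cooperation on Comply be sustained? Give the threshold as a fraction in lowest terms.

Harrow: cooperation gives 23 each period; deviation gives 24 once then 9 forever.
  23/(1−β) ≥ 24 + 9β/(1−β) ⇒ β ≥ 1/15.
Kirov: cooperation gives 12 each period; deviation gives 17 once then 2 forever.
  β ≥ 5/15 = 1/3.
Both must hold, so the binding constraint is Kirov's: β ≥ 1/3.

1/3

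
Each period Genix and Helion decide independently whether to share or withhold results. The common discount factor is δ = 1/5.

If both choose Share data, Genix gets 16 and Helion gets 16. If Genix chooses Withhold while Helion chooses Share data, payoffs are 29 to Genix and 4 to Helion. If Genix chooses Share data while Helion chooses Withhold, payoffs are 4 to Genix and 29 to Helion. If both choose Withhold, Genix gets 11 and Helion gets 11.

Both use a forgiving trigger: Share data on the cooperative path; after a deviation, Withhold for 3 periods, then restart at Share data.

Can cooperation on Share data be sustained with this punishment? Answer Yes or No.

A one-shot deviation gives 29 now, then 11 for 3 periods, then back to 16.
Gain from deviating: (29−16) today; loss: (16−11) in each of the next 3 periods.
No-deviation condition: (16−11)(δ+…+δ^3) ≥ 29−16, i.e. δ+…+δ^3 ≥ 13/5.
At δ = 1/5: δ+…+δ^3 = 0.2480 < 2.6000.
So cooperation is not sustainable.

No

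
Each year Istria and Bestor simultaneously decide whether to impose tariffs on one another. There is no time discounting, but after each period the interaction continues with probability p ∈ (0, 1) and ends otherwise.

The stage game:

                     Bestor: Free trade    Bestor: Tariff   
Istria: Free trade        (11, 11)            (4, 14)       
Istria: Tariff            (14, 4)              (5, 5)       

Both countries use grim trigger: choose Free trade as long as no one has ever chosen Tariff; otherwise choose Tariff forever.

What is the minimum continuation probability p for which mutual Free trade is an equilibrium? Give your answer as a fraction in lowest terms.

1/3

With no time discounting, the continuation probability p plays the role of the discount factor.
Grim-trigger IC: 11/(1−p) ≥ 14 + 5p/(1−p) ⇒ p ≥ (14−11)/(14−5) = 1/3.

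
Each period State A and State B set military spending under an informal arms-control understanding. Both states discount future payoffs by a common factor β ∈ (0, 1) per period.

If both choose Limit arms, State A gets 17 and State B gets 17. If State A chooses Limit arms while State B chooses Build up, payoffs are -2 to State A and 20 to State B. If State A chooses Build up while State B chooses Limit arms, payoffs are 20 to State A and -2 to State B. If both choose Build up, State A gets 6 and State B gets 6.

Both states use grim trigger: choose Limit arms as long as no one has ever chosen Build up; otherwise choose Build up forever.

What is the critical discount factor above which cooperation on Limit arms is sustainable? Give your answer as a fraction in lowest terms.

3/14

Under grim trigger the critical discount factor is (T−C)/(T−P) with T = 20, C = 17, P = 6.
β* = (20−17)/(20−6) = 3/14.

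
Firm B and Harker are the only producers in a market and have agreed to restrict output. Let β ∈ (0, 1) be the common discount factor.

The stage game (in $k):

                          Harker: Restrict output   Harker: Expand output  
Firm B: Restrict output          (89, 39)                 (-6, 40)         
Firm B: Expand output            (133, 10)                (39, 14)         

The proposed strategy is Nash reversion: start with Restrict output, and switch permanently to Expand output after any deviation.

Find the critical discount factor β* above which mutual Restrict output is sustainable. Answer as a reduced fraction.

22/47

Firm B's threshold: (133−89)/(133−39) = 22/47.
Harker's threshold: (40−39)/(40−14) = 1/26.
22/47 > 1/26, so Firm B binds and β* = 22/47.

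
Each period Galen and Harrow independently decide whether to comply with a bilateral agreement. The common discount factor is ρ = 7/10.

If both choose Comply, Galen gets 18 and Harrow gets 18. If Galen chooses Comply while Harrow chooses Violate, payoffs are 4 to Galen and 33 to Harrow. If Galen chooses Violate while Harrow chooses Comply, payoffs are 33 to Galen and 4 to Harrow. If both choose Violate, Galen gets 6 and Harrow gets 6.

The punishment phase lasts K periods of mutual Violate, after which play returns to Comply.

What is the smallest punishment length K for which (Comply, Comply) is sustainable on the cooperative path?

3

No profitable deviation requires (18−6)(ρ+…+ρ^K) ≥ 33−18, i.e. ρ+…+ρ^K ≥ 5/4 ≈ 1.2500.
With ρ = 7/10, the partial sums are K=1: 0.7000, K=2: 1.1900, K=3: 1.5330.
K = 3 is the first length at which the sum reaches 1.2500.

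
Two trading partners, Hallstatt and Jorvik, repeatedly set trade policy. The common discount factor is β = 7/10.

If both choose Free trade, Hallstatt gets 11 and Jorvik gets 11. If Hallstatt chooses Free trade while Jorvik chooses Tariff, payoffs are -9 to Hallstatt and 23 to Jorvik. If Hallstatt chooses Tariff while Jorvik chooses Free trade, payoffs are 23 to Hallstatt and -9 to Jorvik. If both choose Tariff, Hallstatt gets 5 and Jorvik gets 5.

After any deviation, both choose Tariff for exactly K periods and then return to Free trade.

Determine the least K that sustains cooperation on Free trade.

6

Need Σ_{k=1}^{K} β^k ≥ (23−11)/(11−5) = 2.0000 at β = 7/10.
At K = 5 the sum is 1.9412 < 2.0000; at K = 6 it is 2.0588 ≥ 2.0000.
So the minimum punishment length is K = 6.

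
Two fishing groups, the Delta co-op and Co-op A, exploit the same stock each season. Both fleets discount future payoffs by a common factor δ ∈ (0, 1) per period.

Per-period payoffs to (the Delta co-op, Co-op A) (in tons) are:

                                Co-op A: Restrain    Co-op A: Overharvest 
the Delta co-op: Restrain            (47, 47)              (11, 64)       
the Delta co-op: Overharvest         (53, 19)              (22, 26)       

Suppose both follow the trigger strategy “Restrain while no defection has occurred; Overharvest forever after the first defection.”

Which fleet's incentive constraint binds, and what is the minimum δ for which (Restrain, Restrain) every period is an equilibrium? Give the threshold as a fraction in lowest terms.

Co-op A; δ ≥ 17/38

the Delta co-op's threshold: (53−47)/(53−22) = 6/31.
Co-op A's threshold: (64−47)/(64−26) = 17/38.
6/31 < 17/38, so Co-op A binds and δ* = 17/38.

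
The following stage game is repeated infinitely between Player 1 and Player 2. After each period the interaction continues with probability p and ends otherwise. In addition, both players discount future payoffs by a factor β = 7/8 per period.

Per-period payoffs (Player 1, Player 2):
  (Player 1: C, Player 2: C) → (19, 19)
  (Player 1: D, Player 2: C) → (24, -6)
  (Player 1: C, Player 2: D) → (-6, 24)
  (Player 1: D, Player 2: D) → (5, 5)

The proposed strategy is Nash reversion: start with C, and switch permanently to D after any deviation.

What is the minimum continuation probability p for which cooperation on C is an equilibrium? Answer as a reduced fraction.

40/133

Expected continuation weight on next period's payoff is β·p = 7/8·p, which plays the role of the discount factor.
Cooperation requires 7/8·p ≥ (24−19)/(24−5) = 5/19, hence p ≥ 40/133.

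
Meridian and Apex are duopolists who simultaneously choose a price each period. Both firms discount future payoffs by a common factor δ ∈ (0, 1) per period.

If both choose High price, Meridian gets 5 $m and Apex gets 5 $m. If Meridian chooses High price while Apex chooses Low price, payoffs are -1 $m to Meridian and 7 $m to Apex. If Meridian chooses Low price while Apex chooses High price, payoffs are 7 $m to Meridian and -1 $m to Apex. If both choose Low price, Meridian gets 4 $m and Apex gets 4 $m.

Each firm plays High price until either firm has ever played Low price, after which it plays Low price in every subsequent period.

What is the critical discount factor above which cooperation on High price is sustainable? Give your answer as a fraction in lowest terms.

One-period gain from deviating is 7 − 5 = 2. The loss is 5 − 4 = 1 in every subsequent period, with present value 1·δ/(1−δ).
Deviation is unprofitable when 1·δ/(1−δ) ≥ 2, i.e. δ/(1−δ) ≥ 2.
Equivalently δ ≥ 2/(2+1) = 2/3.

2/3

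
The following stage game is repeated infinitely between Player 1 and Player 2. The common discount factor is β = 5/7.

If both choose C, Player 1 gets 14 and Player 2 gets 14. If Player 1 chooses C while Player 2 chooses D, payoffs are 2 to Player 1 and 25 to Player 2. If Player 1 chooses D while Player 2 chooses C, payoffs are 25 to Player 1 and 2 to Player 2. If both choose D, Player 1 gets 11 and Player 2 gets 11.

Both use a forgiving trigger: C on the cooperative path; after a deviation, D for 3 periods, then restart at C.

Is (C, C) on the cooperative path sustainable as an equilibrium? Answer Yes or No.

No

A one-shot deviation gives 25 now, then 11 for 3 periods, then back to 14.
Gain from deviating: (25−14) today; loss: (14−11) in each of the next 3 periods.
No-deviation condition: (14−11)(β+…+β^3) ≥ 25−14, i.e. β+…+β^3 ≥ 11/3.
At β = 5/7: β+…+β^3 = 1.5889 < 3.6667.
So cooperation is not sustainable.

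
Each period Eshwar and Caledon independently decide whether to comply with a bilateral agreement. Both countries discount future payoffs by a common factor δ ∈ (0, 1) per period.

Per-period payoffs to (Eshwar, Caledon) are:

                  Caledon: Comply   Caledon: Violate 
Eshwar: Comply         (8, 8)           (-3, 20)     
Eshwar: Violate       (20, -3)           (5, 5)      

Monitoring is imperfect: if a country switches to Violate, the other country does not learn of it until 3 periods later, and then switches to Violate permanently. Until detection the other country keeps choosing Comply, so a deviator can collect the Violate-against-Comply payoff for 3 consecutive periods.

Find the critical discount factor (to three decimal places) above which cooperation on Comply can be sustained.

0.928

A deviator earns 20 for 3 periods, then 5 forever; cooperating earns 8 forever. Multiplying the IC by (1−δ):
8 ≥ 20(1−δ^3) + 5δ^3, so 15·δ^3 ≥ 12 and δ^3 ≥ 4/5.
δ ≥ (4/5)^(1/3) ≈ 0.928.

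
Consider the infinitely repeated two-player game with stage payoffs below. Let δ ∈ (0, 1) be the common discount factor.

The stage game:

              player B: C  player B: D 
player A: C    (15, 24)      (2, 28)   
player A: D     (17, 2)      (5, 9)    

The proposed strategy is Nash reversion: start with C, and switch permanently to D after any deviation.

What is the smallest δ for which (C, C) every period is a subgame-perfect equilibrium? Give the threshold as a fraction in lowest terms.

4/19

player A's threshold: (17−15)/(17−5) = 1/6.
player B's threshold: (28−24)/(28−9) = 4/19.
1/6 < 4/19, so player B binds and δ* = 4/19.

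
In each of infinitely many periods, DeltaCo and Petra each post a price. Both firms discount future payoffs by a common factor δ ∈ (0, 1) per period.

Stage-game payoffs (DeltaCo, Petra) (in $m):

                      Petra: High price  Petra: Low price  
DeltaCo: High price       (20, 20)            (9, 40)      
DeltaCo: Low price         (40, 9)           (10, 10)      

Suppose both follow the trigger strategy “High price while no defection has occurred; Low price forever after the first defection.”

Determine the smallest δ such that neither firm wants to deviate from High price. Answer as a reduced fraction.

2/3

Cooperation forever yields 20 each period: 20/(1−δ).
Deviating yields 40 once, then 10 forever: 40 + 10δ/(1−δ).
No profitable deviation requires 20/(1−δ) ≥ 40 + 10δ/(1−δ).
Multiplying by (1−δ): 20 ≥ 40(1−δ) + 10δ = 40 − 30δ.
So 30δ ≥ 20, i.e. δ ≥ 20/30 = 2/3.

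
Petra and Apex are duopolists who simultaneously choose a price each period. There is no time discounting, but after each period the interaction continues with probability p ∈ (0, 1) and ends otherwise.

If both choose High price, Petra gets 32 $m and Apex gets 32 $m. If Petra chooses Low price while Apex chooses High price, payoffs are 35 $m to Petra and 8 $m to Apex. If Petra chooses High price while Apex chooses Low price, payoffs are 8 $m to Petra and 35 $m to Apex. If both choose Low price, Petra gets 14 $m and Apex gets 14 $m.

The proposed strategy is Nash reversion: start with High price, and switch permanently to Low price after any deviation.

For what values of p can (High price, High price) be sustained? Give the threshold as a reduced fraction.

With no time discounting, the continuation probability p plays the role of the discount factor.
Grim-trigger IC: 32/(1−p) ≥ 35 + 14p/(1−p) ⇒ p ≥ (35−32)/(35−14) = 1/7.

1/7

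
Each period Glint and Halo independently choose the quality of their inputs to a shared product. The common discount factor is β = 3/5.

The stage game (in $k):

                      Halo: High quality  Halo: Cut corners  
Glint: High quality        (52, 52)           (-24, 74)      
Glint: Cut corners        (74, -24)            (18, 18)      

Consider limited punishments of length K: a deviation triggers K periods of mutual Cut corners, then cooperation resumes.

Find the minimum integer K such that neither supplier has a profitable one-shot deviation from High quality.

2

Need Σ_{k=1}^{K} β^k ≥ (74−52)/(52−18) = 0.6471 at β = 3/5.
At K = 1 the sum is 0.6000 < 0.6471; at K = 2 it is 0.9600 ≥ 0.6471.
So the minimum punishment length is K = 2.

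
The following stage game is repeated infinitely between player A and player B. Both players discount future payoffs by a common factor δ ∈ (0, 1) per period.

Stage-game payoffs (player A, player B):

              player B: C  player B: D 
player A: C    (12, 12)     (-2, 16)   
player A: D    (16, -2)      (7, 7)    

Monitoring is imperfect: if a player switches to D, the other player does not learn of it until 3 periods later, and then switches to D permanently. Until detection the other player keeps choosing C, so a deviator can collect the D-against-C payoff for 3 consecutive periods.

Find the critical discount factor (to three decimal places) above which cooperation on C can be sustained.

0.763

A deviator earns 16 for 3 periods, then 7 forever; cooperating earns 12 forever. Multiplying the IC by (1−δ):
12 ≥ 16(1−δ^3) + 7δ^3, so 9·δ^3 ≥ 4 and δ^3 ≥ 4/9.
δ ≥ (4/9)^(1/3) ≈ 0.763.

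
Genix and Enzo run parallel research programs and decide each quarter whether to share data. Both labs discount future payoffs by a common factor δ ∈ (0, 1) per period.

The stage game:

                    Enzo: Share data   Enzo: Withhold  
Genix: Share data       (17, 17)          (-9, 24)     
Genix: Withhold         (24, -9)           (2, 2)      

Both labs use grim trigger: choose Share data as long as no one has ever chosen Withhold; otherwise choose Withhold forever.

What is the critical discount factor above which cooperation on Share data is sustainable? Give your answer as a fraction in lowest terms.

7/22

One-period gain from deviating is 24 − 17 = 7. The loss is 17 − 2 = 15 in every subsequent period, with present value 15·δ/(1−δ).
Deviation is unprofitable when 15·δ/(1−δ) ≥ 7, i.e. δ/(1−δ) ≥ 7/15.
Equivalently δ ≥ 7/(7+15) = 7/22.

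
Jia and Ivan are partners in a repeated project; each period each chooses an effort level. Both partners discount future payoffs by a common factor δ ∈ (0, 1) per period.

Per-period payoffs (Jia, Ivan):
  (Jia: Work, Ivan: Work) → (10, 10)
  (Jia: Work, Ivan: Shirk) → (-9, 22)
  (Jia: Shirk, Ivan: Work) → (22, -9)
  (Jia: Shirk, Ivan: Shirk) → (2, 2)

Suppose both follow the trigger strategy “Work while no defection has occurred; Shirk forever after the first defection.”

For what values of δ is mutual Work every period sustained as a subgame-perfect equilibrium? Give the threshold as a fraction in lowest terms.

10/(1−δ) ≥ 22 + 2δ/(1−δ)
10 ≥ 22 − 20δ
δ ≥ 12/20 = 3/5.

3/5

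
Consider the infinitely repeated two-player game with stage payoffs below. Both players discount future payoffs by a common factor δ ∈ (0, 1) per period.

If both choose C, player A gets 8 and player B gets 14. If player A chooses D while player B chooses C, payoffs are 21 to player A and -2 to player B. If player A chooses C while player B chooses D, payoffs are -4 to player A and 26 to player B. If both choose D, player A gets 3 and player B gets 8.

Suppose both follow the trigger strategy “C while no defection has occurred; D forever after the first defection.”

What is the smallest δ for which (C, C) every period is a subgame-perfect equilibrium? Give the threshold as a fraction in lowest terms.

player A: cooperation gives 8 each period; deviation gives 21 once then 3 forever.
  8/(1−δ) ≥ 21 + 3δ/(1−δ) ⇒ δ ≥ 13/18.
player B: cooperation gives 14 each period; deviation gives 26 once then 8 forever.
  δ ≥ 12/18 = 2/3.
Both must hold, so the binding constraint is player A's: δ ≥ 13/18.

13/18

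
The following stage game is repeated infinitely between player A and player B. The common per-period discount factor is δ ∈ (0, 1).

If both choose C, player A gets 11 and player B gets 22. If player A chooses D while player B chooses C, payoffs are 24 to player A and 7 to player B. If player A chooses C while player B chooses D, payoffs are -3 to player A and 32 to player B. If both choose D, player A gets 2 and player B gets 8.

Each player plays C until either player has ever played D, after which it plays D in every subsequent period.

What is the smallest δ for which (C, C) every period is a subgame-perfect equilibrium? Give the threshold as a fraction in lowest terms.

For player A: deviation gain 24−11 = 13, per-period punishment loss 11−2 = 9. IC gives δ ≥ 13/22.
For player B: gain 10, loss 14 per period, so δ ≥ 10/24 = 5/12.
The tighter constraint is player A's, so cooperation needs δ ≥ 13/22.

13/22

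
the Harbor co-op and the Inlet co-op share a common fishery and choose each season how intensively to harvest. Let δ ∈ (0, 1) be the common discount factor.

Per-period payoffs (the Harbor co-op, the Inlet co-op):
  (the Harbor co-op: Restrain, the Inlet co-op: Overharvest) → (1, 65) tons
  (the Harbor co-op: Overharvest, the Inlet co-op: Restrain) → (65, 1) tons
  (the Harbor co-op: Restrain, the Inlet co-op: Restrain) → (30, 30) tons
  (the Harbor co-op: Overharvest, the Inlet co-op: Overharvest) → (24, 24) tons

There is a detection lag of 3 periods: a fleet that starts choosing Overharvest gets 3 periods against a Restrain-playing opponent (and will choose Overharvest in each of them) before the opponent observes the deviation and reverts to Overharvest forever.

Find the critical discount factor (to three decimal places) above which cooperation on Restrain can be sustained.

The best deviation is to choose Overharvest for all 3 undetected periods, earning 65 each, then 24 forever once detected.
Deviation value: 65(1−δ^3)/(1−δ) + 24δ^3/(1−δ); cooperation value: 30/(1−δ).
IC: 30 ≥ 65(1−δ^3) + 24δ^3 = 65 − 41δ^3.
So δ^3 ≥ 35/41, giving δ ≥ (35/41)^(1/3) ≈ 0.949.

0.949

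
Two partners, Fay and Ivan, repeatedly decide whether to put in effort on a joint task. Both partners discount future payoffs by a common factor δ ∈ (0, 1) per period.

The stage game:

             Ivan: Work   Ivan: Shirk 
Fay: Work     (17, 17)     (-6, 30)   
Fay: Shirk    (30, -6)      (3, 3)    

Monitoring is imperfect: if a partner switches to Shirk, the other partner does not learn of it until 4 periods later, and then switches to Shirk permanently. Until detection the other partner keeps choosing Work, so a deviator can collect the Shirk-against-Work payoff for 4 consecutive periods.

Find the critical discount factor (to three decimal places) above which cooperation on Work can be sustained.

0.833

The best deviation is to choose Shirk for all 4 undetected periods, earning 30 each, then 3 forever once detected.
Deviation value: 30(1−δ^4)/(1−δ) + 3δ^4/(1−δ); cooperation value: 17/(1−δ).
IC: 17 ≥ 30(1−δ^4) + 3δ^4 = 30 − 27δ^4.
So δ^4 ≥ 13/27, giving δ ≥ (13/27)^(1/4) ≈ 0.833.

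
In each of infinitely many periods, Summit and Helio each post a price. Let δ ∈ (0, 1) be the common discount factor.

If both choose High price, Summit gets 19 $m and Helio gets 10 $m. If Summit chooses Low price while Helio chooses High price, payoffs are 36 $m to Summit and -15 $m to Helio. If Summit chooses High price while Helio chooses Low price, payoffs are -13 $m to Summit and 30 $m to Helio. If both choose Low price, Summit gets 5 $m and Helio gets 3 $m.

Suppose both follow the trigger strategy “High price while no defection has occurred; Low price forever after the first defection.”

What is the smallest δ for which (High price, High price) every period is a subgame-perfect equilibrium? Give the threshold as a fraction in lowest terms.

For Summit: deviation gain 36−19 = 17, per-period punishment loss 19−5 = 14. IC gives δ ≥ 17/31.
For Helio: gain 20, loss 7 per period, so δ ≥ 20/27.
The tighter constraint is Helio's, so cooperation needs δ ≥ 20/27.

20/27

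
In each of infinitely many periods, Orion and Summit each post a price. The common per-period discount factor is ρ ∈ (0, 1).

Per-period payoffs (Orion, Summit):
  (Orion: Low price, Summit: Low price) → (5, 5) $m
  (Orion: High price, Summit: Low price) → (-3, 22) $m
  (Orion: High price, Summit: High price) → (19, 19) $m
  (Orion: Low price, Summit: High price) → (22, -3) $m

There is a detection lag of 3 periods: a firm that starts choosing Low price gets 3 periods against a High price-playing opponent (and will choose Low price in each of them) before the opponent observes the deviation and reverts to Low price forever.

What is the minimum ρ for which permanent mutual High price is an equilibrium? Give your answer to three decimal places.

The best deviation is to choose Low price for all 3 undetected periods, earning 22 each, then 5 forever once detected.
Deviation value: 22(1−ρ^3)/(1−ρ) + 5ρ^3/(1−ρ); cooperation value: 19/(1−ρ).
IC: 19 ≥ 22(1−ρ^3) + 5ρ^3 = 22 − 17ρ^3.
So ρ^3 ≥ 3/17, giving ρ ≥ (3/17)^(1/3) ≈ 0.561.

0.561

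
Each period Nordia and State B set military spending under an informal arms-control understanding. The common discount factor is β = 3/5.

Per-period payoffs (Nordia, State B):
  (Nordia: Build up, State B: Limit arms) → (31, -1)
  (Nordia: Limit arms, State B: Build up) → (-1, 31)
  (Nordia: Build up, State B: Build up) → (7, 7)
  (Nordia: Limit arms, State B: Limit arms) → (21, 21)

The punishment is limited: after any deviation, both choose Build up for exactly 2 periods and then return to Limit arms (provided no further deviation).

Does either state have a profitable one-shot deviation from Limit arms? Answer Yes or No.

No

A one-shot deviation gives 31 now, then 7 for 2 periods, then back to 21.
Gain from deviating: (31−21) today; loss: (21−7) in each of the next 2 periods.
No-deviation condition: (21−7)(β+…+β^2) ≥ 31−21, i.e. β+…+β^2 ≥ 5/7.
At β = 3/5: β+…+β^2 = 0.9600 ≥ 0.7143.
So cooperation is sustainable.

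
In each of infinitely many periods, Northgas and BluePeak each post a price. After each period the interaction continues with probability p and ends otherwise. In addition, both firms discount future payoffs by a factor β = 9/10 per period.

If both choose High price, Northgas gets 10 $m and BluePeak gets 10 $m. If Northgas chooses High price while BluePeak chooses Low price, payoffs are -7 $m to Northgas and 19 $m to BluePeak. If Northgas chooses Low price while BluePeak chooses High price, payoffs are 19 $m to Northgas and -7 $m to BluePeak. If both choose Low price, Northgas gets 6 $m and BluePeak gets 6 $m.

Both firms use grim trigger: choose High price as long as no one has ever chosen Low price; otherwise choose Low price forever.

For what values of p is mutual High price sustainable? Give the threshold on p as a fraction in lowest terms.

With continuation probability p and discount β, the effective per-period discount factor is βp.
Grim-trigger IC: βp ≥ (19−10)/(19−6) = 9/13.
So p ≥ (9/13)/(9/10) = 10/13.

10/13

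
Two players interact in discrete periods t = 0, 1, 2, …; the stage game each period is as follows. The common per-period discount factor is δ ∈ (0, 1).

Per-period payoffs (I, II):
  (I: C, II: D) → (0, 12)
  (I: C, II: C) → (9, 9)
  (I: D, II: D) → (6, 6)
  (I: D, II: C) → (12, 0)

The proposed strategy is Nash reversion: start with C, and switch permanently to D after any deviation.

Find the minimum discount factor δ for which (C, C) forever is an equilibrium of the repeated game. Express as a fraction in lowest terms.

1/2

Under grim trigger the critical discount factor is (T−C)/(T−P) with T = 12, C = 9, P = 6.
δ* = (12−9)/(12−6) = 3/6 = 1/2.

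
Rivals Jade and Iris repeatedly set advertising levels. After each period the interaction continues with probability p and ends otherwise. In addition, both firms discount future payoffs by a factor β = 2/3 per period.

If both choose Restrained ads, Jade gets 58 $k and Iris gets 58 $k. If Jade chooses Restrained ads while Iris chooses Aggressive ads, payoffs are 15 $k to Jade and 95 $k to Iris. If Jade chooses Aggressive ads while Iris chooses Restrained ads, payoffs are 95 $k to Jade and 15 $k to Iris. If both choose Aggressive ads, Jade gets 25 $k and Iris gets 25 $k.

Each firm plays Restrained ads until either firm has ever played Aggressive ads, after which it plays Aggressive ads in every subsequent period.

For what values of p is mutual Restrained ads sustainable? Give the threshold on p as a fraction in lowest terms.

Expected continuation weight on next period's payoff is β·p = 2/3·p, which plays the role of the discount factor.
Cooperation requires 2/3·p ≥ (95−58)/(95−25) = 37/70, hence p ≥ 111/140.

111/140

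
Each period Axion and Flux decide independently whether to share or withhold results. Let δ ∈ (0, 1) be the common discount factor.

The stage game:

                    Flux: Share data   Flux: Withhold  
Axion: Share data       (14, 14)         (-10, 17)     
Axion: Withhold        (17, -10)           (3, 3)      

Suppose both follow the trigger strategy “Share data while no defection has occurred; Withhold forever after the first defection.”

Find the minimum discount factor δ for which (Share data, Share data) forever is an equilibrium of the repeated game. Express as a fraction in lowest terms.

One-period gain from deviating is 17 − 14 = 3. The loss is 14 − 3 = 11 in every subsequent period, with present value 11·δ/(1−δ).
Deviation is unprofitable when 11·δ/(1−δ) ≥ 3, i.e. δ/(1−δ) ≥ 3/11.
Equivalently δ ≥ 3/(3+11) = 3/14.

3/14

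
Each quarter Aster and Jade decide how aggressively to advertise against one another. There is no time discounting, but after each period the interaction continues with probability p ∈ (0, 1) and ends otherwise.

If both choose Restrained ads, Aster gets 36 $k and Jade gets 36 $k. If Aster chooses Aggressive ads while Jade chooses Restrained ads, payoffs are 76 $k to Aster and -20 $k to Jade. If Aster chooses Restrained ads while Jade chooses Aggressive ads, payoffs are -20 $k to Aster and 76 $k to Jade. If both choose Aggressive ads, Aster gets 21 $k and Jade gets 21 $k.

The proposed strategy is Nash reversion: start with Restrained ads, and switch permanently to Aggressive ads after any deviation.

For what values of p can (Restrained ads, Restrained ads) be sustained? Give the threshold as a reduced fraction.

With no time discounting, the continuation probability p plays the role of the discount factor.
Grim-trigger IC: 36/(1−p) ≥ 76 + 21p/(1−p) ⇒ p ≥ (76−36)/(76−21) = 8/11.

8/11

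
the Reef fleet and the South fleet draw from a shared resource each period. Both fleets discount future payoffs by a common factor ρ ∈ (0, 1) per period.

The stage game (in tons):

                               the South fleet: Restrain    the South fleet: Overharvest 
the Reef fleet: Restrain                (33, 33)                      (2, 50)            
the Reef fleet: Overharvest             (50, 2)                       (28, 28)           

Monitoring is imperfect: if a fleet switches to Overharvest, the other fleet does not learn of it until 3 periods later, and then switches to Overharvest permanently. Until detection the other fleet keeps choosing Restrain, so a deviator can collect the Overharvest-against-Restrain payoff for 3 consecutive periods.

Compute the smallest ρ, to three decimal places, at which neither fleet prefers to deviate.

A deviator earns 50 for 3 periods, then 28 forever; cooperating earns 33 forever. Multiplying the IC by (1−ρ):
33 ≥ 50(1−ρ^3) + 28ρ^3, so 22·ρ^3 ≥ 17 and ρ^3 ≥ 17/22.
ρ ≥ (17/22)^(1/3) ≈ 0.918.

0.918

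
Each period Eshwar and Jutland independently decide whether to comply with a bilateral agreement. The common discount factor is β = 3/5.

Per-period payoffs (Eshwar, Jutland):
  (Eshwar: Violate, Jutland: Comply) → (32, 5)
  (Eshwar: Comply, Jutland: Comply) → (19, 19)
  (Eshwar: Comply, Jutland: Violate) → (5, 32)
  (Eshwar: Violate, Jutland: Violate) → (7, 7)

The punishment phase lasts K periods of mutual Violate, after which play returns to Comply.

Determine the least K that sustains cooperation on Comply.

No profitable deviation requires (19−7)(β+…+β^K) ≥ 32−19, i.e. β+…+β^K ≥ 13/12 ≈ 1.0833.
With β = 3/5, the partial sums are K=1: 0.6000, K=2: 0.9600, K=3: 1.1760.
K = 3 is the first length at which the sum reaches 1.0833.

3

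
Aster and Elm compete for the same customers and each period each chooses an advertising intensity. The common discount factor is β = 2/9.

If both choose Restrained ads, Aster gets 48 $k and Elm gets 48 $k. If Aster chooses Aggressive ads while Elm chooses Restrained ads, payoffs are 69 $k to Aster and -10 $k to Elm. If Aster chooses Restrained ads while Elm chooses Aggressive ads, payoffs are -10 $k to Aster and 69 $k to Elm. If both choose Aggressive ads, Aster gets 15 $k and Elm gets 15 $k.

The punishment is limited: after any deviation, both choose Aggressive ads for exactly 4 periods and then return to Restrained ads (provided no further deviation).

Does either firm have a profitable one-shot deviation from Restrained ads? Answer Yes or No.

Comparing payoff streams over the 5 periods until play realigns: cooperate → 48(1+β+…+β^4); deviate → 69 + 15(β+…+β^4).
Cooperation is sustained iff (48−15)(β+…+β^4) ≥ 69−48.
β+…+β^4 = 2/9·(1−(2/9)^4)/(1−2/9) = 0.2850, and (69−48)/(48−15) = 0.6364.
0.2850 < 0.6364, so cooperation is not sustainable.

Yes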